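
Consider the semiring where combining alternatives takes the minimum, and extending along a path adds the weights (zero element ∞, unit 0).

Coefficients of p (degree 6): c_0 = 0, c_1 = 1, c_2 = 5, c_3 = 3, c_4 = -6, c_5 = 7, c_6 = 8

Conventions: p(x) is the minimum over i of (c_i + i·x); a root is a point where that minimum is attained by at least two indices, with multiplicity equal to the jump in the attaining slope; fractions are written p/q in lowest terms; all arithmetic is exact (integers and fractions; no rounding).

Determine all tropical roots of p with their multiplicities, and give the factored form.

hull edge (i=0, c=0) to (i=4, c=-6): slope -3/2, span 4
hull edge (i=4, c=-6) to (i=6, c=8): slope 7, span 2
Factored form: p(x) = 8 ⊗ (x ⊕ (-7)) ⊗ (x ⊕ (-7)) ⊗ (x ⊕ 3/2) ⊗ (x ⊕ 3/2) ⊗ (x ⊕ 3/2) ⊗ (x ⊕ 3/2)
Answer: roots = -7 (mult 2), 3/2 (mult 4)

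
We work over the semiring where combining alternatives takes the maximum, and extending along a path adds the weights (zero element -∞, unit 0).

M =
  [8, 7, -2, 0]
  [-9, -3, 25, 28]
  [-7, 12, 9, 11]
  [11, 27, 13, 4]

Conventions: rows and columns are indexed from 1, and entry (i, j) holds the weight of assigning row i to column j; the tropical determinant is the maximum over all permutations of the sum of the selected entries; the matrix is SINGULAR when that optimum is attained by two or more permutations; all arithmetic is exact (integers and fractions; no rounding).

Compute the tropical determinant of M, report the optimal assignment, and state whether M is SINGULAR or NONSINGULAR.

σ = (1, 2, 3, 4): 8 + (-3) + 9 + 4 = 18
σ = (1, 2, 4, 3): 8 + (-3) + 11 + 13 = 29
σ = (1, 3, 2, 4): 8 + 25 + 12 + 4 = 49
σ = (1, 3, 4, 2): 8 + 25 + 11 + 27 = 71
σ = (1, 4, 2, 3): 8 + 28 + 12 + 13 = 61
σ = (1, 4, 3, 2): 8 + 28 + 9 + 27 = 72
σ = (2, 1, 3, 4): 7 + (-9) + 9 + 4 = 11
σ = (2, 1, 4, 3): 7 + (-9) + 11 + 13 = 22
σ = (2, 3, 1, 4): 7 + 25 + (-7) + 4 = 29
σ = (2, 3, 4, 1): 7 + 25 + 11 + 11 = 54
σ = (2, 4, 1, 3): 7 + 28 + (-7) + 13 = 41
σ = (2, 4, 3, 1): 7 + 28 + 9 + 11 = 55
σ = (3, 1, 2, 4): (-2) + (-9) + 12 + 4 = 5
σ = (3, 1, 4, 2): (-2) + (-9) + 11 + 27 = 27
σ = (3, 2, 1, 4): (-2) + (-3) + (-7) + 4 = -8
σ = (3, 2, 4, 1): (-2) + (-3) + 11 + 11 = 17
σ = (3, 4, 1, 2): (-2) + 28 + (-7) + 27 = 46
σ = (3, 4, 2, 1): (-2) + 28 + 12 + 11 = 49
σ = (4, 1, 2, 3): 0 + (-9) + 12 + 13 = 16
σ = (4, 1, 3, 2): 0 + (-9) + 9 + 27 = 27
σ = (4, 2, 1, 3): 0 + (-3) + (-7) + 13 = 3
σ = (4, 2, 3, 1): 0 + (-3) + 9 + 11 = 17
σ = (4, 3, 1, 2): 0 + 25 + (-7) + 27 = 45
σ = (4, 3, 2, 1): 0 + 25 + 12 + 11 = 48
Optimal value attained by: σ = (1, 4, 3, 2).
Answer: det⊕(M) = 72; verdict: NONSINGULAR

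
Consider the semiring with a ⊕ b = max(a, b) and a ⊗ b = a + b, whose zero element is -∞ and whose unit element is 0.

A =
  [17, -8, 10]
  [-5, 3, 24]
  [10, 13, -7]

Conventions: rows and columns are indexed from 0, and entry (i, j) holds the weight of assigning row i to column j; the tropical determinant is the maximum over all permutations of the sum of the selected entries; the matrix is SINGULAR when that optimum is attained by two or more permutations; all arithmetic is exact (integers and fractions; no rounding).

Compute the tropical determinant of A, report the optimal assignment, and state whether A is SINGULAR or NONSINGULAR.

σ = (0, 1, 2): 17 + 3 + (-7) = 13
σ = (0, 2, 1): 17 + 24 + 13 = 54
σ = (1, 0, 2): (-8) + (-5) + (-7) = -20
σ = (1, 2, 0): (-8) + 24 + 10 = 26
σ = (2, 0, 1): 10 + (-5) + 13 = 18
σ = (2, 1, 0): 10 + 3 + 10 = 23
Optimal value attained by: σ = (0, 2, 1).
Answer: det⊕(A) = 54; verdict: NONSINGULAR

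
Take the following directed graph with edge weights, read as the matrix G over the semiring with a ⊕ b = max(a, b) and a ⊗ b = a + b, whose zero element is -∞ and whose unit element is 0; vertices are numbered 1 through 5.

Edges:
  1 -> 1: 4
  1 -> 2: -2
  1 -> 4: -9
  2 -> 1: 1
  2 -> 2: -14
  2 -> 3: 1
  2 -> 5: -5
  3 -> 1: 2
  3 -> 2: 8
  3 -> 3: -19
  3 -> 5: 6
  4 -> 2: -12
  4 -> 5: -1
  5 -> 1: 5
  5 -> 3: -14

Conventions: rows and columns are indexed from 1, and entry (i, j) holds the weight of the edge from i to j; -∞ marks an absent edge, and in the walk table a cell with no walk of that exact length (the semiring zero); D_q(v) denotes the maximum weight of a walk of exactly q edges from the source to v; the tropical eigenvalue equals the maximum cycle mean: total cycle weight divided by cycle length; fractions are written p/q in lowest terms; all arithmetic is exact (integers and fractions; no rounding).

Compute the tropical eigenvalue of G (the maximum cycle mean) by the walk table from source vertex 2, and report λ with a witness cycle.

q=0: [-∞, 0, -∞, -∞, -∞]
q=1: [1, -14, 1, -∞, -5]
q=2: [5, 9, -13, -8, 7]
q=3: [12, 3, 10, -4, 4]
q=4: [16, 18, 4, 3, 16]
q=5: [21, 14, 19, 7, 13]
Optimal cycle mean attained by: cycle 2->3->2, total 1 + 8, length 2.
Answer: λ = 9/2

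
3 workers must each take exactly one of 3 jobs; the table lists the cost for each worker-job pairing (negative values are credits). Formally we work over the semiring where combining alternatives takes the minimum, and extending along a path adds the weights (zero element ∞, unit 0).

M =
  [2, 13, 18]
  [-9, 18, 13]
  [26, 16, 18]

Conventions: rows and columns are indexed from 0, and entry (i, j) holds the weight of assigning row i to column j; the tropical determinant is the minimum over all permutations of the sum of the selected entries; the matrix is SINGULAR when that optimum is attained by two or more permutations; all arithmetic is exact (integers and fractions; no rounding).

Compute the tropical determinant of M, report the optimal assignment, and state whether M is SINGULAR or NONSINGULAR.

σ = (0, 1, 2): 2 + 18 + 18 = 38
σ = (0, 2, 1): 2 + 13 + 16 = 31
σ = (1, 0, 2): 13 + (-9) + 18 = 22
σ = (1, 2, 0): 13 + 13 + 26 = 52
σ = (2, 0, 1): 18 + (-9) + 16 = 25
σ = (2, 1, 0): 18 + 18 + 26 = 62
Optimal value attained by: σ = (1, 0, 2).
Answer: det⊕(M) = 22; verdict: NONSINGULAR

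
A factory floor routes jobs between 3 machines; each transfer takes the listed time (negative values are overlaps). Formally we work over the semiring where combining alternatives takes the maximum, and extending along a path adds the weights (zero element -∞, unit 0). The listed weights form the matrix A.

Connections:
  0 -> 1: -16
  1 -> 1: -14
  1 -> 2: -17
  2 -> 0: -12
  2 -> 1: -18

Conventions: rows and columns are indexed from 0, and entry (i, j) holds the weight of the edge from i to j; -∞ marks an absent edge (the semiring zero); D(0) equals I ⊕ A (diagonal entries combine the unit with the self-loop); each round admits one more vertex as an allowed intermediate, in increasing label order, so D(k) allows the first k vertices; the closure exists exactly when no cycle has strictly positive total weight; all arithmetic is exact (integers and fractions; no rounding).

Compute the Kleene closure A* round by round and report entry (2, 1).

D(0):
  [0, -16, -∞]
  [-∞, 0, -17]
  [-12, -18, 0]
D(1):
  [0, -16, -∞]
  [-∞, 0, -17]
  [-12, -18, 0]
D(2):
  [0, -16, -33]
  [-∞, 0, -17]
  [-12, -18, 0]
D(3):
  [0, -16, -33]
  [-29, 0, -17]
  [-12, -18, 0]
Answer: A*[2][1] = -18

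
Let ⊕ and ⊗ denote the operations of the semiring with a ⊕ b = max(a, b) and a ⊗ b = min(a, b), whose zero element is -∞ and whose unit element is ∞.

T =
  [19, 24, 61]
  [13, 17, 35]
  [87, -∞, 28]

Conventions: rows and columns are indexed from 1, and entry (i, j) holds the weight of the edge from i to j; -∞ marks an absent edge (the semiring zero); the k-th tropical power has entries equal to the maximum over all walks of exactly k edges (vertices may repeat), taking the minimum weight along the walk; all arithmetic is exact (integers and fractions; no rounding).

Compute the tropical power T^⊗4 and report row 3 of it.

T^⊗2:
  [61, 19, 28]
  [35, 17, 28]
  [28, 24, 61]
T^⊗3:
  [28, 24, 61]
  [28, 24, 35]
  [61, 24, 28]
T^⊗4:
  [61, 24, 28]
  [35, 24, 28]
  [28, 24, 61]
Answer: row 3 of T^⊗4 = [28, 24, 61]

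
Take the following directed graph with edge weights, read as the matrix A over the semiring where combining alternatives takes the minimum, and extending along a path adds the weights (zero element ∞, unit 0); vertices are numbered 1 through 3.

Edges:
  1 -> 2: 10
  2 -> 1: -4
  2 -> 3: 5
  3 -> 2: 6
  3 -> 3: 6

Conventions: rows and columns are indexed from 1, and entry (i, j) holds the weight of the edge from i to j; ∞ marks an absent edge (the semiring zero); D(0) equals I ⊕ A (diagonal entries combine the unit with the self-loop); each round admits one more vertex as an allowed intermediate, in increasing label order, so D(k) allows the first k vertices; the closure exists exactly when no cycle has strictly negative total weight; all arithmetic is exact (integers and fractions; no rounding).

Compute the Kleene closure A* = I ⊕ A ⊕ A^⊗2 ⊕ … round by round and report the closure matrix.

D(0):
  [0, 10, ∞]
  [-4, 0, 5]
  [∞, 6, 0]
D(1):
  [0, 10, ∞]
  [-4, 0, 5]
  [∞, 6, 0]
D(2):
  [0, 10, 15]
  [-4, 0, 5]
  [2, 6, 0]
D(3):
  [0, 10, 15]
  [-4, 0, 5]
  [2, 6, 0]
Answer: A* = [[0, 10, 15], [-4, 0, 5], [2, 6, 0]]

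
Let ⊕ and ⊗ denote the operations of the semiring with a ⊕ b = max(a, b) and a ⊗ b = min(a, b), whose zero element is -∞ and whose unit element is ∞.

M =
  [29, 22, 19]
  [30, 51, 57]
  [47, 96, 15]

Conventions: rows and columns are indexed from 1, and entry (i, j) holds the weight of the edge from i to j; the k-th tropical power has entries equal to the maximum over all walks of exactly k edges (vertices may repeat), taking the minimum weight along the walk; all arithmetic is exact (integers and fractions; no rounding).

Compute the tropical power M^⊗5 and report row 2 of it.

M^⊗2:
  [29, 22, 22]
  [47, 57, 51]
  [30, 51, 57]
M^⊗3:
  [29, 22, 22]
  [47, 51, 57]
  [47, 57, 51]
M^⊗4:
  [29, 22, 22]
  [47, 57, 51]
  [47, 51, 57]
M^⊗5:
  [29, 22, 22]
  [47, 51, 57]
  [47, 57, 51]
Answer: row 2 of M^⊗5 = [47, 51, 57]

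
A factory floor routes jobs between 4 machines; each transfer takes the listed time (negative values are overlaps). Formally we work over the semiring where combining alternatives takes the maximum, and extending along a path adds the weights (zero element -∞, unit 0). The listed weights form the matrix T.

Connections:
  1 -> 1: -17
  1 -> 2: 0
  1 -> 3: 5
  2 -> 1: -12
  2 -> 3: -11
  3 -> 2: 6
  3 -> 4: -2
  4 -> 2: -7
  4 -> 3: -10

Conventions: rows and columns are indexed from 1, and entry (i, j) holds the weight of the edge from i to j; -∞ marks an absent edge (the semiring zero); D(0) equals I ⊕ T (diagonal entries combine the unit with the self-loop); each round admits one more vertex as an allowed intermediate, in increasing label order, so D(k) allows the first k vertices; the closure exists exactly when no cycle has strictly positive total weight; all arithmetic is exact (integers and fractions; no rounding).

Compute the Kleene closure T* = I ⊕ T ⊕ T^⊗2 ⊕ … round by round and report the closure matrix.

D(0):
  [0, 0, 5, -∞]
  [-12, 0, -11, -∞]
  [-∞, 6, 0, -2]
  [-∞, -7, -10, 0]
D(1):
  [0, 0, 5, -∞]
  [-12, 0, -7, -∞]
  [-∞, 6, 0, -2]
  [-∞, -7, -10, 0]
D(2):
  [0, 0, 5, -∞]
  [-12, 0, -7, -∞]
  [-6, 6, 0, -2]
  [-19, -7, -10, 0]
D(3):
  [0, 11, 5, 3]
  [-12, 0, -7, -9]
  [-6, 6, 0, -2]
  [-16, -4, -10, 0]
D(4):
  [0, 11, 5, 3]
  [-12, 0, -7, -9]
  [-6, 6, 0, -2]
  [-16, -4, -10, 0]
Answer: T* = [[0, 11, 5, 3], [-12, 0, -7, -9], [-6, 6, 0, -2], [-16, -4, -10, 0]]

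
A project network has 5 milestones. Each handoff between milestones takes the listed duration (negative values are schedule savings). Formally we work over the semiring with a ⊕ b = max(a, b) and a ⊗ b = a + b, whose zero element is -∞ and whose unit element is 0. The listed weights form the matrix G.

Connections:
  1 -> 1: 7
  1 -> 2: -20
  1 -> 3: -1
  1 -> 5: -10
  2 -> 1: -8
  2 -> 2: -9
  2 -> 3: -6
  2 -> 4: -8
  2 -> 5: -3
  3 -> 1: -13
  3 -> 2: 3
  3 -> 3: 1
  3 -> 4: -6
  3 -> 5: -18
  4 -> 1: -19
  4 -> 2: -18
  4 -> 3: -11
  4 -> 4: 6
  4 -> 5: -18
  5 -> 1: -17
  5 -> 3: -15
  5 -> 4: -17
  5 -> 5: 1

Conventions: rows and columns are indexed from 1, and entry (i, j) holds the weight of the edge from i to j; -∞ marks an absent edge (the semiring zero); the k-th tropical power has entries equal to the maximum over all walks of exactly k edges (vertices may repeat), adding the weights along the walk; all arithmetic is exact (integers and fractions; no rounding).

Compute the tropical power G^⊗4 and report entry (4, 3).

G^⊗2:
  [14, 2, 6, -7, -3]
  [-1, -3, -5, -2, -2]
  [-5, 4, 2, 0, 0]
  [-12, -8, -5, 12, -12]
  [-10, -12, -14, -11, 2]
G^⊗3:
  [21, 9, 13, 0, 4]
  [6, -2, -2, 4, -1]
  [2, 5, 3, 6, 1]
  [-5, -2, 1, 18, -6]
  [-3, -11, -11, -5, 3]
G^⊗4:
  [28, 16, 20, 7, 11]
  [13, 1, 5, 10, 0]
  [9, 6, 4, 12, 2]
  [2, 4, 7, 24, 0]
  [4, -8, -4, 1, 4]
Key observation: the optimum is the walk 4->4->4->4->3, with weight 6 + 6 + 6 + (-11) = 7.
Optimal value attained by: walk 4->4->4->4->3.
Answer: (G^⊗4)[4][3] = 7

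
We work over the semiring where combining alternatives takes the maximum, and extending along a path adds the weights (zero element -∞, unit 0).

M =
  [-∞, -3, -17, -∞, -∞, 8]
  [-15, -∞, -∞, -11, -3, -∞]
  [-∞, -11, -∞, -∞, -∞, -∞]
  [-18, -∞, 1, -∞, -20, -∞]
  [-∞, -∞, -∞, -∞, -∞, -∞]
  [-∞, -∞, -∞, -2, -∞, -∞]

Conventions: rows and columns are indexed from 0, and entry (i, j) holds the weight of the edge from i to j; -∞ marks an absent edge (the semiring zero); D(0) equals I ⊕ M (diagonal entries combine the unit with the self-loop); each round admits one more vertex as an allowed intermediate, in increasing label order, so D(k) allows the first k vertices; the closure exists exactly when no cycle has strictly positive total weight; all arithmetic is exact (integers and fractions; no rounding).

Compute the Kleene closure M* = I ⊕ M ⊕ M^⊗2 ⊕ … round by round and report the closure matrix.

D(0):
  [0, -3, -17, -∞, -∞, 8]
  [-15, 0, -∞, -11, -3, -∞]
  [-∞, -11, 0, -∞, -∞, -∞]
  [-18, -∞, 1, 0, -20, -∞]
  [-∞, -∞, -∞, -∞, 0, -∞]
  [-∞, -∞, -∞, -2, -∞, 0]
D(1):
  [0, -3, -17, -∞, -∞, 8]
  [-15, 0, -32, -11, -3, -7]
  [-∞, -11, 0, -∞, -∞, -∞]
  [-18, -21, 1, 0, -20, -10]
  [-∞, -∞, -∞, -∞, 0, -∞]
  [-∞, -∞, -∞, -2, -∞, 0]
D(2):
  [0, -3, -17, -14, -6, 8]
  [-15, 0, -32, -11, -3, -7]
  [-26, -11, 0, -22, -14, -18]
  [-18, -21, 1, 0, -20, -10]
  [-∞, -∞, -∞, -∞, 0, -∞]
  [-∞, -∞, -∞, -2, -∞, 0]
D(3):
  [0, -3, -17, -14, -6, 8]
  [-15, 0, -32, -11, -3, -7]
  [-26, -11, 0, -22, -14, -18]
  [-18, -10, 1, 0, -13, -10]
  [-∞, -∞, -∞, -∞, 0, -∞]
  [-∞, -∞, -∞, -2, -∞, 0]
D(4):
  [0, -3, -13, -14, -6, 8]
  [-15, 0, -10, -11, -3, -7]
  [-26, -11, 0, -22, -14, -18]
  [-18, -10, 1, 0, -13, -10]
  [-∞, -∞, -∞, -∞, 0, -∞]
  [-20, -12, -1, -2, -15, 0]
D(5):
  [0, -3, -13, -14, -6, 8]
  [-15, 0, -10, -11, -3, -7]
  [-26, -11, 0, -22, -14, -18]
  [-18, -10, 1, 0, -13, -10]
  [-∞, -∞, -∞, -∞, 0, -∞]
  [-20, -12, -1, -2, -15, 0]
D(6):
  [0, -3, 7, 6, -6, 8]
  [-15, 0, -8, -9, -3, -7]
  [-26, -11, 0, -20, -14, -18]
  [-18, -10, 1, 0, -13, -10]
  [-∞, -∞, -∞, -∞, 0, -∞]
  [-20, -12, -1, -2, -15, 0]
Answer: M* = [[0, -3, 7, 6, -6, 8], [-15, 0, -8, -9, -3, -7], [-26, -11, 0, -20, -14, -18], [-18, -10, 1, 0, -13, -10], [-∞, -∞, -∞, -∞, 0, -∞], [-20, -12, -1, -2, -15, 0]]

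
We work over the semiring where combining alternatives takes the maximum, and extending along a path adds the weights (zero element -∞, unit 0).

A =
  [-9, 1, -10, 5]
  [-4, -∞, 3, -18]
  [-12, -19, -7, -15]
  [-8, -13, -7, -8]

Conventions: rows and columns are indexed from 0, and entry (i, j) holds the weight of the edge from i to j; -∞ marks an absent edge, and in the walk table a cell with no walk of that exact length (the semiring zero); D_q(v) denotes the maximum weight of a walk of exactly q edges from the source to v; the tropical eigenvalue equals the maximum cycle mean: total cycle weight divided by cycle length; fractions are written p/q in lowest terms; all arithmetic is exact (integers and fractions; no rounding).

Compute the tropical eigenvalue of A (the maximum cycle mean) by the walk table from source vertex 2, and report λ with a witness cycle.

q=0: [-∞, -∞, 0, -∞]
q=1: [-12, -19, -7, -15]
q=2: [-19, -11, -14, -7]
q=3: [-15, -18, -8, -14]
q=4: [-20, -14, -15, -10]
Optimal cycle mean attained by: cycle 0->1->0, total 1 + (-4), length 2.
Answer: λ = -3/2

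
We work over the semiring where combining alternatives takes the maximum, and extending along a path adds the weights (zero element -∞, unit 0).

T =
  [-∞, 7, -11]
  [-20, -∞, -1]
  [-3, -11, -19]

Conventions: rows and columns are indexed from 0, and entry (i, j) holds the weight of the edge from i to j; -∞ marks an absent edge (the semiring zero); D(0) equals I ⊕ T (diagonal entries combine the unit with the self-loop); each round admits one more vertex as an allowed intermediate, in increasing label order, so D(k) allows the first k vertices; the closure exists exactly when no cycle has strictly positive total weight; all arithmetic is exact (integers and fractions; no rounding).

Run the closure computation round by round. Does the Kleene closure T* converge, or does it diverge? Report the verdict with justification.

D(0):
  [0, 7, -11]
  [-20, 0, -1]
  [-3, -11, 0]
D(1):
  [0, 7, -11]
  [-20, 0, -1]
  [-3, 4, 0]
Detection: at round 2, diagonal entry (2, 2) turns strictly positive.
Key observation: the cycle 2->0->1->2 has total weight (-3) + 7 + (-1), which is strictly positive.
Answer: DIVERGES — positive cycle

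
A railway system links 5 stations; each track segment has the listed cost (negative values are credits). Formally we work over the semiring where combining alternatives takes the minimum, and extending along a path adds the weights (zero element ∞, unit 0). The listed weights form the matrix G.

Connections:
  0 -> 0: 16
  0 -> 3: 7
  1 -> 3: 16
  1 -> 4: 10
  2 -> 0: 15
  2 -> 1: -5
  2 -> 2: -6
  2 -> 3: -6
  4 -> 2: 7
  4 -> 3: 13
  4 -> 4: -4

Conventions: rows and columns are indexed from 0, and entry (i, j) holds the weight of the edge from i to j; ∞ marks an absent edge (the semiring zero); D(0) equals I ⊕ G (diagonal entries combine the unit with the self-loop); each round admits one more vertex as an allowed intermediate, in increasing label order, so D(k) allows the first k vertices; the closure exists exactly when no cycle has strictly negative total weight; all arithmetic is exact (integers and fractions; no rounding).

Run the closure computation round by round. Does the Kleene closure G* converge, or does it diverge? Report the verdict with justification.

Detection: at round 0, diagonal entry (2, 2) turns strictly negative.
Key observation: the cycle 2->2 has total weight (-6), which is strictly negative.
Answer: DIVERGES — negative cycle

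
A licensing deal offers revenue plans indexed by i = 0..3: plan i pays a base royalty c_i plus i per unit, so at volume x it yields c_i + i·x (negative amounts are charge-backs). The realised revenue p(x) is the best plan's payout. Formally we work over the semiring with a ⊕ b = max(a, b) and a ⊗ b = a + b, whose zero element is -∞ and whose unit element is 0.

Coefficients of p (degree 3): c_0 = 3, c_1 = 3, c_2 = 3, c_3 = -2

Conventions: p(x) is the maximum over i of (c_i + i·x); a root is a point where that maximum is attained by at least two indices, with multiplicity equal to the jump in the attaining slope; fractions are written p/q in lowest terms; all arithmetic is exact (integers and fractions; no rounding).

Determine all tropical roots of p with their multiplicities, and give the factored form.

hull edge (i=0, c=3) to (i=2, c=3): slope 0, span 2
hull edge (i=2, c=3) to (i=3, c=-2): slope -5, span 1
Factored form: p(x) = -2 ⊗ (x ⊕ 0) ⊗ (x ⊕ 0) ⊗ (x ⊕ 5)
Answer: roots = 0 (mult 2), 5 (mult 1)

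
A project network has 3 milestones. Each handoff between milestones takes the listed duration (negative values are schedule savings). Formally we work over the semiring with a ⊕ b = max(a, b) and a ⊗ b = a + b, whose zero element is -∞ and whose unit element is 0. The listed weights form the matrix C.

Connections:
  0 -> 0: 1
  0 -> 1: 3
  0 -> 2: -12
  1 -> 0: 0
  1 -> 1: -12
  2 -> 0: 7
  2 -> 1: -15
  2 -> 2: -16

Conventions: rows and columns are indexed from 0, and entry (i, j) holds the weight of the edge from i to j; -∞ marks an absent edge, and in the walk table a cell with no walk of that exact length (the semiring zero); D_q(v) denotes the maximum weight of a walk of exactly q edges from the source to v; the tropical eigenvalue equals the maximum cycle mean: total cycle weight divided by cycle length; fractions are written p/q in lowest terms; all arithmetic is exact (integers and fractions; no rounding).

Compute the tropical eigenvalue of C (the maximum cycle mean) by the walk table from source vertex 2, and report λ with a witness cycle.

q=0: [-∞, -∞, 0]
q=1: [7, -15, -16]
q=2: [8, 10, -5]
q=3: [10, 11, -4]
Optimal cycle mean attained by: cycle 0->1->0, total 3 + 0, length 2.
Answer: λ = 3/2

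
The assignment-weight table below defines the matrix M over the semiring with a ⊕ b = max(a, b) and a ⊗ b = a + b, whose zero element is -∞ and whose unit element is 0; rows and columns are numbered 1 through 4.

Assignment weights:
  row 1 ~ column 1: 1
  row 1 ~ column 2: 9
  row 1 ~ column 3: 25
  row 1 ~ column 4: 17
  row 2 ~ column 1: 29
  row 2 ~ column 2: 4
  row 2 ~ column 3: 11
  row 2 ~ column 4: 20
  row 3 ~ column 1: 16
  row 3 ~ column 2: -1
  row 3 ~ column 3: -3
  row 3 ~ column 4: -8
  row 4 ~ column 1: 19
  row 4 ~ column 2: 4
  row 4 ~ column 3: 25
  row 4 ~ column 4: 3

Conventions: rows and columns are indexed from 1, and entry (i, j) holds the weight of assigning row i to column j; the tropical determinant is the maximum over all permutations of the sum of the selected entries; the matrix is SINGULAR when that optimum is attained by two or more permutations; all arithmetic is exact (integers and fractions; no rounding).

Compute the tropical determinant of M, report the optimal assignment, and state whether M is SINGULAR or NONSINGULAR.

σ = (1, 2, 3, 4): 1 + 4 + (-3) + 3 = 5
σ = (1, 2, 4, 3): 1 + 4 + (-8) + 25 = 22
σ = (1, 3, 2, 4): 1 + 11 + (-1) + 3 = 14
σ = (1, 3, 4, 2): 1 + 11 + (-8) + 4 = 8
σ = (1, 4, 2, 3): 1 + 20 + (-1) + 25 = 45
σ = (1, 4, 3, 2): 1 + 20 + (-3) + 4 = 22
σ = (2, 1, 3, 4): 9 + 29 + (-3) + 3 = 38
σ = (2, 1, 4, 3): 9 + 29 + (-8) + 25 = 55
σ = (2, 3, 1, 4): 9 + 11 + 16 + 3 = 39
σ = (2, 3, 4, 1): 9 + 11 + (-8) + 19 = 31
σ = (2, 4, 1, 3): 9 + 20 + 16 + 25 = 70
σ = (2, 4, 3, 1): 9 + 20 + (-3) + 19 = 45
σ = (3, 1, 2, 4): 25 + 29 + (-1) + 3 = 56
σ = (3, 1, 4, 2): 25 + 29 + (-8) + 4 = 50
σ = (3, 2, 1, 4): 25 + 4 + 16 + 3 = 48
σ = (3, 2, 4, 1): 25 + 4 + (-8) + 19 = 40
σ = (3, 4, 1, 2): 25 + 20 + 16 + 4 = 65
σ = (3, 4, 2, 1): 25 + 20 + (-1) + 19 = 63
σ = (4, 1, 2, 3): 17 + 29 + (-1) + 25 = 70
σ = (4, 1, 3, 2): 17 + 29 + (-3) + 4 = 47
σ = (4, 2, 1, 3): 17 + 4 + 16 + 25 = 62
σ = (4, 2, 3, 1): 17 + 4 + (-3) + 19 = 37
σ = (4, 3, 1, 2): 17 + 11 + 16 + 4 = 48
σ = (4, 3, 2, 1): 17 + 11 + (-1) + 19 = 46
Optimal value attained by: σ = (2, 4, 1, 3).
Answer: det⊕(M) = 70; verdict: SINGULAR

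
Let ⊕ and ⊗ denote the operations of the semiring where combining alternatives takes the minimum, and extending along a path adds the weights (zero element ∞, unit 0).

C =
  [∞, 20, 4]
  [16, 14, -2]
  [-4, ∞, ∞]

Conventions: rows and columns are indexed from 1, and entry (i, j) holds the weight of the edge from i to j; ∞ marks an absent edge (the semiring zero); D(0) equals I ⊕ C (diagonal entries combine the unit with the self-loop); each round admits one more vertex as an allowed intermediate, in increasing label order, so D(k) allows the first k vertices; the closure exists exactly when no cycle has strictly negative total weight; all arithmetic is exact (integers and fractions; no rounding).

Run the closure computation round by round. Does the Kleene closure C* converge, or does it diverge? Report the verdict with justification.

D(0):
  [0, 20, 4]
  [16, 0, -2]
  [-4, ∞, 0]
D(1):
  [0, 20, 4]
  [16, 0, -2]
  [-4, 16, 0]
D(2):
  [0, 20, 4]
  [16, 0, -2]
  [-4, 16, 0]
D(3):
  [0, 20, 4]
  [-6, 0, -2]
  [-4, 16, 0]
Key observation: every diagonal entry stays at the unit through all rounds, so no improving cycle exists.
Answer: CONVERGES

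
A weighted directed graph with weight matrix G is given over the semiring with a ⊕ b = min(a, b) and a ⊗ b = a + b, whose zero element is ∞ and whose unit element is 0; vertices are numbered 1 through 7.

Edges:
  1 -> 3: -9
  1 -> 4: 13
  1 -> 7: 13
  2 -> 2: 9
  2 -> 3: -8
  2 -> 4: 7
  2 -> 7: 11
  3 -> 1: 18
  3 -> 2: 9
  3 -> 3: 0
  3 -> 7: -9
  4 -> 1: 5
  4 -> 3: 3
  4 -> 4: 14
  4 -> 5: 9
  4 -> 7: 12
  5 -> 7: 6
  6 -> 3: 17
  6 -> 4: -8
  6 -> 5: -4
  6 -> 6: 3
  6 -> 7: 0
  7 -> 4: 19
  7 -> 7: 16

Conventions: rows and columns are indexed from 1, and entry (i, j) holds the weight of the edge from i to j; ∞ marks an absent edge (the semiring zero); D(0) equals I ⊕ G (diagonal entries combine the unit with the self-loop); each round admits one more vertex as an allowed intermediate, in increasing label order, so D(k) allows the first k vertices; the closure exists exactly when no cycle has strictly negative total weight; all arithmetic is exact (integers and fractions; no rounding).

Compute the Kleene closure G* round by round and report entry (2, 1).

D(0):
  [0, ∞, -9, 13, ∞, ∞, 13]
  [∞, 0, -8, 7, ∞, ∞, 11]
  [18, 9, 0, ∞, ∞, ∞, -9]
  [5, ∞, 3, 0, 9, ∞, 12]
  [∞, ∞, ∞, ∞, 0, ∞, 6]
  [∞, ∞, 17, -8, -4, 0, 0]
  [∞, ∞, ∞, 19, ∞, ∞, 0]
D(1):
  [0, ∞, -9, 13, ∞, ∞, 13]
  [∞, 0, -8, 7, ∞, ∞, 11]
  [18, 9, 0, 31, ∞, ∞, -9]
  [5, ∞, -4, 0, 9, ∞, 12]
  [∞, ∞, ∞, ∞, 0, ∞, 6]
  [∞, ∞, 17, -8, -4, 0, 0]
  [∞, ∞, ∞, 19, ∞, ∞, 0]
D(2):
  [0, ∞, -9, 13, ∞, ∞, 13]
  [∞, 0, -8, 7, ∞, ∞, 11]
  [18, 9, 0, 16, ∞, ∞, -9]
  [5, ∞, -4, 0, 9, ∞, 12]
  [∞, ∞, ∞, ∞, 0, ∞, 6]
  [∞, ∞, 17, -8, -4, 0, 0]
  [∞, ∞, ∞, 19, ∞, ∞, 0]
D(3):
  [0, 0, -9, 7, ∞, ∞, -18]
  [10, 0, -8, 7, ∞, ∞, -17]
  [18, 9, 0, 16, ∞, ∞, -9]
  [5, 5, -4, 0, 9, ∞, -13]
  [∞, ∞, ∞, ∞, 0, ∞, 6]
  [35, 26, 17, -8, -4, 0, 0]
  [∞, ∞, ∞, 19, ∞, ∞, 0]
D(4):
  [0, 0, -9, 7, 16, ∞, -18]
  [10, 0, -8, 7, 16, ∞, -17]
  [18, 9, 0, 16, 25, ∞, -9]
  [5, 5, -4, 0, 9, ∞, -13]
  [∞, ∞, ∞, ∞, 0, ∞, 6]
  [-3, -3, -12, -8, -4, 0, -21]
  [24, 24, 15, 19, 28, ∞, 0]
D(5):
  [0, 0, -9, 7, 16, ∞, -18]
  [10, 0, -8, 7, 16, ∞, -17]
  [18, 9, 0, 16, 25, ∞, -9]
  [5, 5, -4, 0, 9, ∞, -13]
  [∞, ∞, ∞, ∞, 0, ∞, 6]
  [-3, -3, -12, -8, -4, 0, -21]
  [24, 24, 15, 19, 28, ∞, 0]
D(6):
  [0, 0, -9, 7, 16, ∞, -18]
  [10, 0, -8, 7, 16, ∞, -17]
  [18, 9, 0, 16, 25, ∞, -9]
  [5, 5, -4, 0, 9, ∞, -13]
  [∞, ∞, ∞, ∞, 0, ∞, 6]
  [-3, -3, -12, -8, -4, 0, -21]
  [24, 24, 15, 19, 28, ∞, 0]
D(7):
  [0, 0, -9, 1, 10, ∞, -18]
  [7, 0, -8, 2, 11, ∞, -17]
  [15, 9, 0, 10, 19, ∞, -9]
  [5, 5, -4, 0, 9, ∞, -13]
  [30, 30, 21, 25, 0, ∞, 6]
  [-3, -3, -12, -8, -4, 0, -21]
  [24, 24, 15, 19, 28, ∞, 0]
Answer: G*[2][1] = 7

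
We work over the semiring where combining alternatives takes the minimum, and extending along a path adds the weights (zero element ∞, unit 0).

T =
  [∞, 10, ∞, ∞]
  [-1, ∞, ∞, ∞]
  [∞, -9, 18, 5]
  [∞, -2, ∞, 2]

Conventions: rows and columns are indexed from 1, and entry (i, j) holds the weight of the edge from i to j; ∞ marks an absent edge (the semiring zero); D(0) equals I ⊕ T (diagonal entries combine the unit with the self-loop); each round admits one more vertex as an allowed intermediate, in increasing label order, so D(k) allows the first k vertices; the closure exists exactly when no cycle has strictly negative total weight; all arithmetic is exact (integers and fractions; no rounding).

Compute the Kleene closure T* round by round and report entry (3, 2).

D(0):
  [0, 10, ∞, ∞]
  [-1, 0, ∞, ∞]
  [∞, -9, 0, 5]
  [∞, -2, ∞, 0]
D(1):
  [0, 10, ∞, ∞]
  [-1, 0, ∞, ∞]
  [∞, -9, 0, 5]
  [∞, -2, ∞, 0]
D(2):
  [0, 10, ∞, ∞]
  [-1, 0, ∞, ∞]
  [-10, -9, 0, 5]
  [-3, -2, ∞, 0]
D(3):
  [0, 10, ∞, ∞]
  [-1, 0, ∞, ∞]
  [-10, -9, 0, 5]
  [-3, -2, ∞, 0]
D(4):
  [0, 10, ∞, ∞]
  [-1, 0, ∞, ∞]
  [-10, -9, 0, 5]
  [-3, -2, ∞, 0]
Answer: T*[3][2] = -9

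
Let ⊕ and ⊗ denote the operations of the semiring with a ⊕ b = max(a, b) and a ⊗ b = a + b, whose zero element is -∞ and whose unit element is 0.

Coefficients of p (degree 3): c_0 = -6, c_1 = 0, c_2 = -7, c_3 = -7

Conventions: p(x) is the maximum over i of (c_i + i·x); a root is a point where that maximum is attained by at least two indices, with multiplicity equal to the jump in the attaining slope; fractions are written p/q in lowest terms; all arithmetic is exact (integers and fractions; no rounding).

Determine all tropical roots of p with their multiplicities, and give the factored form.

hull edge (i=0, c=-6) to (i=1, c=0): slope 6, span 1
hull edge (i=1, c=0) to (i=3, c=-7): slope -7/2, span 2
Factored form: p(x) = -7 ⊗ (x ⊕ (-6)) ⊗ (x ⊕ 7/2) ⊗ (x ⊕ 7/2)
Answer: roots = -6 (mult 1), 7/2 (mult 2)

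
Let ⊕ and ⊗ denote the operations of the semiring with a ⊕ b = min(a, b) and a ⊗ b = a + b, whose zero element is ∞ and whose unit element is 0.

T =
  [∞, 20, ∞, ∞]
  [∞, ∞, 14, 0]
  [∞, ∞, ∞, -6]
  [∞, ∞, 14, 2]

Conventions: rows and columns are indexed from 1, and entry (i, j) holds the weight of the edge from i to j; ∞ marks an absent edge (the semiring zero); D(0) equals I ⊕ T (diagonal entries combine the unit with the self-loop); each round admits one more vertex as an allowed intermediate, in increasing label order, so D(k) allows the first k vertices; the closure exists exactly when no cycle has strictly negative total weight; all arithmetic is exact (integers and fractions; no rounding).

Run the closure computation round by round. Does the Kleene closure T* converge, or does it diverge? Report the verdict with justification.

D(0):
  [0, 20, ∞, ∞]
  [∞, 0, 14, 0]
  [∞, ∞, 0, -6]
  [∞, ∞, 14, 0]
D(1):
  [0, 20, ∞, ∞]
  [∞, 0, 14, 0]
  [∞, ∞, 0, -6]
  [∞, ∞, 14, 0]
D(2):
  [0, 20, 34, 20]
  [∞, 0, 14, 0]
  [∞, ∞, 0, -6]
  [∞, ∞, 14, 0]
D(3):
  [0, 20, 34, 20]
  [∞, 0, 14, 0]
  [∞, ∞, 0, -6]
  [∞, ∞, 14, 0]
D(4):
  [0, 20, 34, 20]
  [∞, 0, 14, 0]
  [∞, ∞, 0, -6]
  [∞, ∞, 14, 0]
Key observation: every diagonal entry stays at the unit through all rounds, so no improving cycle exists.
Answer: CONVERGES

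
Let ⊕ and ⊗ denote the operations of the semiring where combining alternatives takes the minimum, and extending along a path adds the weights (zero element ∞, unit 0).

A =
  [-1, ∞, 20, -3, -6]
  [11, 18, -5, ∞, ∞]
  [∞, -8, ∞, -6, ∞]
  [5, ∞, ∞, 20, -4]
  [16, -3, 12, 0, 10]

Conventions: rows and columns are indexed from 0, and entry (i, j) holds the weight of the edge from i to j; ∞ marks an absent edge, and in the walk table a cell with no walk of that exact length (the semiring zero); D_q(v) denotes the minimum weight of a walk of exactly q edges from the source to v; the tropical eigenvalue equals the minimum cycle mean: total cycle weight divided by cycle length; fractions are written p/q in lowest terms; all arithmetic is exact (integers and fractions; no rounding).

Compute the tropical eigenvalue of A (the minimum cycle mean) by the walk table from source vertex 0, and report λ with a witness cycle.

q=0: [0, ∞, ∞, ∞, ∞]
q=1: [-1, ∞, 20, -3, -6]
q=2: [-2, -9, 6, -6, -7]
q=3: [-3, -10, -14, -7, -10]
q=4: [-4, -22, -15, -20, -11]
q=5: [-15, -23, -27, -21, -24]
Optimal cycle mean attained by: cycle 1->2->1, total (-5) + (-8), length 2.
Answer: λ = -13/2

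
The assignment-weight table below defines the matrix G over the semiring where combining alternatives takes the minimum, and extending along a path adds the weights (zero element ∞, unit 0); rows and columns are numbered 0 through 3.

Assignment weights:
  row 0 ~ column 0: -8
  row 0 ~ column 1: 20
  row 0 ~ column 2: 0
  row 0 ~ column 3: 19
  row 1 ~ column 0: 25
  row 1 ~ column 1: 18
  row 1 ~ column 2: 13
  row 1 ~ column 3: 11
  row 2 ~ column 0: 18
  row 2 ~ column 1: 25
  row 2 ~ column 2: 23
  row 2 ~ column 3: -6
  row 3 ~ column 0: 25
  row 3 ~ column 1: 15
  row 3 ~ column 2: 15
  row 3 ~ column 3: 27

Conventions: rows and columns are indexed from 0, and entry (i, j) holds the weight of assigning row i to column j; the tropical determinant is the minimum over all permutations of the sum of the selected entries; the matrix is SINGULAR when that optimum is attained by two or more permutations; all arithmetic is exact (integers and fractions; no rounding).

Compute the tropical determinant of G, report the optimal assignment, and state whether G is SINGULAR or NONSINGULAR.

σ = (0, 1, 2, 3): (-8) + 18 + 23 + 27 = 60
σ = (0, 1, 3, 2): (-8) + 18 + (-6) + 15 = 19
σ = (0, 2, 1, 3): (-8) + 13 + 25 + 27 = 57
σ = (0, 2, 3, 1): (-8) + 13 + (-6) + 15 = 14
σ = (0, 3, 1, 2): (-8) + 11 + 25 + 15 = 43
σ = (0, 3, 2, 1): (-8) + 11 + 23 + 15 = 41
σ = (1, 0, 2, 3): 20 + 25 + 23 + 27 = 95
σ = (1, 0, 3, 2): 20 + 25 + (-6) + 15 = 54
σ = (1, 2, 0, 3): 20 + 13 + 18 + 27 = 78
σ = (1, 2, 3, 0): 20 + 13 + (-6) + 25 = 52
σ = (1, 3, 0, 2): 20 + 11 + 18 + 15 = 64
σ = (1, 3, 2, 0): 20 + 11 + 23 + 25 = 79
σ = (2, 0, 1, 3): 0 + 25 + 25 + 27 = 77
σ = (2, 0, 3, 1): 0 + 25 + (-6) + 15 = 34
σ = (2, 1, 0, 3): 0 + 18 + 18 + 27 = 63
σ = (2, 1, 3, 0): 0 + 18 + (-6) + 25 = 37
σ = (2, 3, 0, 1): 0 + 11 + 18 + 15 = 44
σ = (2, 3, 1, 0): 0 + 11 + 25 + 25 = 61
σ = (3, 0, 1, 2): 19 + 25 + 25 + 15 = 84
σ = (3, 0, 2, 1): 19 + 25 + 23 + 15 = 82
σ = (3, 1, 0, 2): 19 + 18 + 18 + 15 = 70
σ = (3, 1, 2, 0): 19 + 18 + 23 + 25 = 85
σ = (3, 2, 0, 1): 19 + 13 + 18 + 15 = 65
σ = (3, 2, 1, 0): 19 + 13 + 25 + 25 = 82
Optimal value attained by: σ = (0, 2, 3, 1).
Answer: det⊕(G) = 14; verdict: NONSINGULAR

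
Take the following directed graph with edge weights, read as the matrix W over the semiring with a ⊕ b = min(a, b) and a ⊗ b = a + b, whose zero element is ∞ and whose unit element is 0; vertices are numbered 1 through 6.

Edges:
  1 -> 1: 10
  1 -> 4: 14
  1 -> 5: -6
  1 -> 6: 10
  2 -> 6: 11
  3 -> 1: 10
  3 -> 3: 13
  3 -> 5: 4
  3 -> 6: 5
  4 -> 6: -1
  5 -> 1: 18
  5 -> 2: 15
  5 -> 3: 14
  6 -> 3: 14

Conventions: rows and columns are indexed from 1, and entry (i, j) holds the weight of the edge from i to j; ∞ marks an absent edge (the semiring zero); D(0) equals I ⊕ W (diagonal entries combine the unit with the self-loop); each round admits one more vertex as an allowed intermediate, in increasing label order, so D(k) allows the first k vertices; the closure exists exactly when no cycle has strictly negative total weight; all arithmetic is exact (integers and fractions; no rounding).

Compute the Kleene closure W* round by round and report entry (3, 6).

D(0):
  [0, ∞, ∞, 14, -6, 10]
  [∞, 0, ∞, ∞, ∞, 11]
  [10, ∞, 0, ∞, 4, 5]
  [∞, ∞, ∞, 0, ∞, -1]
  [18, 15, 14, ∞, 0, ∞]
  [∞, ∞, 14, ∞, ∞, 0]
D(1):
  [0, ∞, ∞, 14, -6, 10]
  [∞, 0, ∞, ∞, ∞, 11]
  [10, ∞, 0, 24, 4, 5]
  [∞, ∞, ∞, 0, ∞, -1]
  [18, 15, 14, 32, 0, 28]
  [∞, ∞, 14, ∞, ∞, 0]
D(2):
  [0, ∞, ∞, 14, -6, 10]
  [∞, 0, ∞, ∞, ∞, 11]
  [10, ∞, 0, 24, 4, 5]
  [∞, ∞, ∞, 0, ∞, -1]
  [18, 15, 14, 32, 0, 26]
  [∞, ∞, 14, ∞, ∞, 0]
D(3):
  [0, ∞, ∞, 14, -6, 10]
  [∞, 0, ∞, ∞, ∞, 11]
  [10, ∞, 0, 24, 4, 5]
  [∞, ∞, ∞, 0, ∞, -1]
  [18, 15, 14, 32, 0, 19]
  [24, ∞, 14, 38, 18, 0]
D(4):
  [0, ∞, ∞, 14, -6, 10]
  [∞, 0, ∞, ∞, ∞, 11]
  [10, ∞, 0, 24, 4, 5]
  [∞, ∞, ∞, 0, ∞, -1]
  [18, 15, 14, 32, 0, 19]
  [24, ∞, 14, 38, 18, 0]
D(5):
  [0, 9, 8, 14, -6, 10]
  [∞, 0, ∞, ∞, ∞, 11]
  [10, 19, 0, 24, 4, 5]
  [∞, ∞, ∞, 0, ∞, -1]
  [18, 15, 14, 32, 0, 19]
  [24, 33, 14, 38, 18, 0]
D(6):
  [0, 9, 8, 14, -6, 10]
  [35, 0, 25, 49, 29, 11]
  [10, 19, 0, 24, 4, 5]
  [23, 32, 13, 0, 17, -1]
  [18, 15, 14, 32, 0, 19]
  [24, 33, 14, 38, 18, 0]
Answer: W*[3][6] = 5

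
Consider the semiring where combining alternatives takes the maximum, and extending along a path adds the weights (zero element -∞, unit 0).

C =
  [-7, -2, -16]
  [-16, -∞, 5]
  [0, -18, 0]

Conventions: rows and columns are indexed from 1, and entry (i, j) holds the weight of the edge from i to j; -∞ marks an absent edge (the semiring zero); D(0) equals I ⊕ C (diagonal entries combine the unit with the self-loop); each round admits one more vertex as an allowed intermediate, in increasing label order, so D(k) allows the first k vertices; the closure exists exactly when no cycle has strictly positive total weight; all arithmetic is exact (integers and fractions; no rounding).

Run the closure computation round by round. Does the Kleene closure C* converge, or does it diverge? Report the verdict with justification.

D(0):
  [0, -2, -16]
  [-16, 0, 5]
  [0, -18, 0]
D(1):
  [0, -2, -16]
  [-16, 0, 5]
  [0, -2, 0]
Detection: at round 2, diagonal entry (3, 3) turns strictly positive.
Key observation: the cycle 3->1->2->3 has total weight 0 + (-2) + 5, which is strictly positive.
Answer: DIVERGES — positive cycle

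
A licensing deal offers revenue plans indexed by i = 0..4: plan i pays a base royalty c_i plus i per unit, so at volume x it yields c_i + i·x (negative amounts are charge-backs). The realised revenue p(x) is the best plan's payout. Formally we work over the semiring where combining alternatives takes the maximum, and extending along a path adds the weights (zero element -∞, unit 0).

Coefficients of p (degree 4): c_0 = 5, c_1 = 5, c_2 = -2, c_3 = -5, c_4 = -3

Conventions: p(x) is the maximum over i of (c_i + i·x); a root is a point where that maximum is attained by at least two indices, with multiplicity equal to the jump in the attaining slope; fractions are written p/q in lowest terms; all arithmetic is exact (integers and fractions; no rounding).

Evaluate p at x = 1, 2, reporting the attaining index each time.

p(1) = max(5+0·1=5, 5+1·1=6, -2+2·1=0, -5+3·1=-2, -3+4·1=1) = 6 (attained by i=1)
p(2) = max(5+0·2=5, 5+1·2=7, -2+2·2=2, -5+3·2=1, -3+4·2=5) = 7 (attained by i=1)
Answer: p(1) = 6; p(2) = 7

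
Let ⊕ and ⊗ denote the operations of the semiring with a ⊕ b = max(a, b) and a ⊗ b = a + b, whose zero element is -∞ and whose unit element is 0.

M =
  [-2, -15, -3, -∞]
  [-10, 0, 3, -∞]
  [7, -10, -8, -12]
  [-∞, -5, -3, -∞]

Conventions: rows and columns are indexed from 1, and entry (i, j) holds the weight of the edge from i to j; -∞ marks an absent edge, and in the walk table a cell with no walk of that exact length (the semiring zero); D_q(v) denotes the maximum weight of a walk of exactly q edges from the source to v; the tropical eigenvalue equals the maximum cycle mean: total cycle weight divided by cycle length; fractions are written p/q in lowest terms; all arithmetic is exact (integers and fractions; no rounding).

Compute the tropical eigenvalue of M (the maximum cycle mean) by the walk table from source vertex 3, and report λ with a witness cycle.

q=0: [-∞, -∞, 0, -∞]
q=1: [7, -10, -8, -12]
q=2: [5, -8, 4, -20]
q=3: [11, -6, 2, -8]
q=4: [9, -4, 8, -10]
Optimal cycle mean attained by: cycle 1->3->1, total (-3) + 7, length 2.
Answer: λ = 2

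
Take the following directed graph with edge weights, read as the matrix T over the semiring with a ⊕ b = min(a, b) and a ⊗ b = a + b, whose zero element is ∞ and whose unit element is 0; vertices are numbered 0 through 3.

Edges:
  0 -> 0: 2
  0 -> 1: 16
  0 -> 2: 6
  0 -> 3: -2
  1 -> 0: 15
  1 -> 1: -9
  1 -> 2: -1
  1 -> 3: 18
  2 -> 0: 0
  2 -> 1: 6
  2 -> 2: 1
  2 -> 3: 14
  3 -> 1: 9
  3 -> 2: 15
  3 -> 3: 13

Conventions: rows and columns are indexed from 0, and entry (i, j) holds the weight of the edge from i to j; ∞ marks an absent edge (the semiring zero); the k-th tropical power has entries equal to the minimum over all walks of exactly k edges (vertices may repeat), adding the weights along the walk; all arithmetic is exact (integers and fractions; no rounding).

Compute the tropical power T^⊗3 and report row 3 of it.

T^⊗2:
  [4, 7, 7, 0]
  [-1, -18, -10, 9]
  [1, -3, 2, -2]
  [15, 0, 8, 26]
T^⊗3:
  [6, -2, 6, 2]
  [-10, -27, -19, -3]
  [2, -12, -4, -1]
  [8, -9, -1, 13]
Answer: row 3 of T^⊗3 = [8, -9, -1, 13]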